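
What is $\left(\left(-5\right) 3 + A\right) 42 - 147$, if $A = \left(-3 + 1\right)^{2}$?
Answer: $-609$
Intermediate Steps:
$A = 4$ ($A = \left(-2\right)^{2} = 4$)
$\left(\left(-5\right) 3 + A\right) 42 - 147 = \left(\left(-5\right) 3 + 4\right) 42 - 147 = \left(-15 + 4\right) 42 - 147 = \left(-11\right) 42 - 147 = -462 - 147 = -609$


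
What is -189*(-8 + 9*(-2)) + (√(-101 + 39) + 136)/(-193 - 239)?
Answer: 265339/54 - I*√62/432 ≈ 4913.7 - 0.018227*I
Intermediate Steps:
-189*(-8 + 9*(-2)) + (√(-101 + 39) + 136)/(-193 - 239) = -189*(-8 - 18) + (√(-62) + 136)/(-432) = -189*(-26) + (I*√62 + 136)*(-1/432) = 4914 + (136 + I*√62)*(-1/432) = 4914 + (-17/54 - I*√62/432) = 265339/54 - I*√62/432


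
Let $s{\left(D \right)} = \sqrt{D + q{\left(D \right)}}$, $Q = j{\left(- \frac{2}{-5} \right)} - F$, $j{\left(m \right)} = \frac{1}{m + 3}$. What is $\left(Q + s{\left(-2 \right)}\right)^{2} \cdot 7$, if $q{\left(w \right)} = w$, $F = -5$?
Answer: $\frac{48608}{289} + \frac{2520 i}{17} \approx 168.19 + 148.24 i$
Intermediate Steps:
$j{\left(m \right)} = \frac{1}{3 + m}$
$Q = \frac{90}{17}$ ($Q = \frac{1}{3 - \frac{2}{-5}} - -5 = \frac{1}{3 - - \frac{2}{5}} + 5 = \frac{1}{3 + \frac{2}{5}} + 5 = \frac{1}{\frac{17}{5}} + 5 = \frac{5}{17} + 5 = \frac{90}{17} \approx 5.2941$)
$s{\left(D \right)} = \sqrt{2} \sqrt{D}$ ($s{\left(D \right)} = \sqrt{D + D} = \sqrt{2 D} = \sqrt{2} \sqrt{D}$)
$\left(Q + s{\left(-2 \right)}\right)^{2} \cdot 7 = \left(\frac{90}{17} + \sqrt{2} \sqrt{-2}\right)^{2} \cdot 7 = \left(\frac{90}{17} + \sqrt{2} i \sqrt{2}\right)^{2} \cdot 7 = \left(\frac{90}{17} + 2 i\right)^{2} \cdot 7 = 7 \left(\frac{90}{17} + 2 i\right)^{2}$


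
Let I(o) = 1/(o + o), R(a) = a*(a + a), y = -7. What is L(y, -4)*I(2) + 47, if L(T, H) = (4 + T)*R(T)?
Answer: -53/2 ≈ -26.500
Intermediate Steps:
R(a) = 2*a² (R(a) = a*(2*a) = 2*a²)
I(o) = 1/(2*o)
L(T, H) = 2*T²*(4 + T) (L(T, H) = (4 + T)*(2*T²) = 2*T²*(4 + T))
L(y, -4)*I(2) + 47 = (2*(-7)²*(4 - 7))*((½)/2) + 47 = (2*49*(-3))*((½)*(½)) + 47 = -294*¼ + 47 = -147/2 + 47 = -53/2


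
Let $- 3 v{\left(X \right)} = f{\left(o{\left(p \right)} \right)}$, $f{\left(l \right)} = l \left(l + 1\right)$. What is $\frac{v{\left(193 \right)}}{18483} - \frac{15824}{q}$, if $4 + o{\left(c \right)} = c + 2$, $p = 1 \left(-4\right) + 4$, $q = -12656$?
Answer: $\frac{54837479}{43860159} \approx 1.2503$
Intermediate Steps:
$p = 0$ ($p = -4 + 4 = 0$)
$o{\left(c \right)} = -2 + c$ ($o{\left(c \right)} = -4 + \left(c + 2\right) = -4 + \left(2 + c\right) = -2 + c$)
$f{\left(l \right)} = l \left(1 + l\right)$
$v{\left(X \right)} = - \frac{2}{3}$ ($v{\left(X \right)} = - \frac{\left(-2 + 0\right) \left(1 + \left(-2 + 0\right)\right)}{3} = - \frac{\left(-2\right) \left(1 - 2\right)}{3} = - \frac{\left(-2\right) \left(-1\right)}{3} = \left(- \frac{1}{3}\right) 2 = - \frac{2}{3}$)
$\frac{v{\left(193 \right)}}{18483} - \frac{15824}{q} = - \frac{2}{3 \cdot 18483} - \frac{15824}{-12656} = \left(- \frac{2}{3}\right) \frac{1}{18483} - - \frac{989}{791} = - \frac{2}{55449} + \frac{989}{791} = \frac{54837479}{43860159}$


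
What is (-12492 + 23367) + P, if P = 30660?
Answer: 41535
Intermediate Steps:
(-12492 + 23367) + P = (-12492 + 23367) + 30660 = 10875 + 30660 = 41535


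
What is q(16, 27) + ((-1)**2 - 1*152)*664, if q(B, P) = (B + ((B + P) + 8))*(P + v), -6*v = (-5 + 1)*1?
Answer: -295231/3 ≈ -98410.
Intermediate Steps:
v = 2/3 (v = -(-5 + 1)/6 = -(-2)/3 = -1/6*(-4) = 2/3 ≈ 0.66667)
q(B, P) = (2/3 + P)*(8 + P + 2*B) (q(B, P) = (B + ((B + P) + 8))*(P + 2/3) = (B + (8 + B + P))*(2/3 + P) = (8 + P + 2*B)*(2/3 + P) = (2/3 + P)*(8 + P + 2*B))
q(16, 27) + ((-1)**2 - 1*152)*664 = (16/3 + 27**2 + (4/3)*16 + (26/3)*27 + 2*16*27) + ((-1)**2 - 1*152)*664 = (16/3 + 729 + 64/3 + 234 + 864) + (1 - 152)*664 = 5561/3 - 151*664 = 5561/3 - 100264 = -295231/3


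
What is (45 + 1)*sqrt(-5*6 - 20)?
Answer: 230*I*sqrt(2) ≈ 325.27*I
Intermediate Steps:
(45 + 1)*sqrt(-5*6 - 20) = 46*sqrt(-30 - 20) = 46*sqrt(-50) = 46*(5*I*sqrt(2)) = 230*I*sqrt(2)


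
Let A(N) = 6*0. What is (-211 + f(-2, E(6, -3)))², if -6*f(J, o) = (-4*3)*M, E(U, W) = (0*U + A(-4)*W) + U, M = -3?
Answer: 47089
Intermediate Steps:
A(N) = 0
E(U, W) = U (E(U, W) = (0*U + 0*W) + U = (0 + 0) + U = 0 + U = U)
f(J, o) = -6 (f(J, o) = -(-4*3)*(-3)/6 = -(-2)*(-3) = -⅙*36 = -6)
(-211 + f(-2, E(6, -3)))² = (-211 - 6)² = (-217)² = 47089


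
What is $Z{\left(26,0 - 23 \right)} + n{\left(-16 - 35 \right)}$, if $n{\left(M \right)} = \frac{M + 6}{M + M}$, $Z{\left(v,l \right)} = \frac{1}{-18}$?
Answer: $\frac{59}{153} \approx 0.38562$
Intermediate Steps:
$Z{\left(v,l \right)} = - \frac{1}{18}$
$n{\left(M \right)} = \frac{6 + M}{2 M}$
$Z{\left(26,0 - 23 \right)} + n{\left(-16 - 35 \right)} = - \frac{1}{18} + \frac{6 - 51}{2 \left(-16 - 35\right)} = - \frac{1}{18} + \frac{6 - 51}{2 \left(-51\right)} = - \frac{1}{18} + \frac{1}{2} \left(- \frac{1}{51}\right) \left(-45\right) = - \frac{1}{18} + \frac{15}{34} = \frac{59}{153}$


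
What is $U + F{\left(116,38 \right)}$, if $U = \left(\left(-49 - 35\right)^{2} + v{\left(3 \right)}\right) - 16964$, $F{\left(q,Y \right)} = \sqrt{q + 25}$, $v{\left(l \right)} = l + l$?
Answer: $-9902 + \sqrt{141} \approx -9890.1$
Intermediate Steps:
$v{\left(l \right)} = 2 l$
$F{\left(q,Y \right)} = \sqrt{25 + q}$
$U = -9902$ ($U = \left(\left(-49 - 35\right)^{2} + 2 \cdot 3\right) - 16964 = \left(\left(-84\right)^{2} + 6\right) - 16964 = \left(7056 + 6\right) - 16964 = 7062 - 16964 = -9902$)
$U + F{\left(116,38 \right)} = -9902 + \sqrt{25 + 116} = -9902 + \sqrt{141}$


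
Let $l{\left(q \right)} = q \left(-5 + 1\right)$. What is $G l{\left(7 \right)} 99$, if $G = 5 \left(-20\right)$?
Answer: $277200$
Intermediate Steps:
$l{\left(q \right)} = - 4 q$ ($l{\left(q \right)} = q \left(-4\right) = - 4 q$)
$G = -100$
$G l{\left(7 \right)} 99 = - 100 \left(\left(-4\right) 7\right) 99 = \left(-100\right) \left(-28\right) 99 = 2800 \cdot 99 = 277200$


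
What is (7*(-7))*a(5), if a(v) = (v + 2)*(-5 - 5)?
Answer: 3430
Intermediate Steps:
a(v) = -20 - 10*v (a(v) = (2 + v)*(-10) = -20 - 10*v)
(7*(-7))*a(5) = (7*(-7))*(-20 - 10*5) = -49*(-20 - 50) = -49*(-70) = 3430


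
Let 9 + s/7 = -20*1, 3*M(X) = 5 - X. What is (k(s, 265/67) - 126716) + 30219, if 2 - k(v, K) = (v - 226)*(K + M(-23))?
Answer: -6083212/67 ≈ -90794.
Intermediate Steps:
M(X) = 5/3 - X/3 (M(X) = (5 - X)/3 = 5/3 - X/3)
s = -203 (s = -63 + 7*(-20*1) = -63 + 7*(-20) = -63 - 140 = -203)
k(v, K) = 2 - (-226 + v)*(28/3 + K) (k(v, K) = 2 - (v - 226)*(K + (5/3 - ⅓*(-23))) = 2 - (-226 + v)*(K + (5/3 + 23/3)) = 2 - (-226 + v)*(K + 28/3) = 2 - (-226 + v)*(28/3 + K))
(k(s, 265/67) - 126716) + 30219 = ((6334/3 + 226*(265/67) - 28/3*(-203) - 1*265/67*(-203)) - 126716) + 30219 = ((6334/3 + 226*(265*(1/67)) + 5684/3 - 1*265*(1/67)*(-203)) - 126716) + 30219 = ((6334/3 + 226*(265/67) + 5684/3 - 1*265/67*(-203)) - 126716) + 30219 = ((6334/3 + 59890/67 + 5684/3 + 53795/67) - 126716) + 30219 = (382087/67 - 126716) + 30219 = -8107885/67 + 30219 = -6083212/67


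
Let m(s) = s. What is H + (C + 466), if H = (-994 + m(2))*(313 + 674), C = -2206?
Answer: -980844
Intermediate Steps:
H = -979104 (H = (-994 + 2)*(313 + 674) = -992*987 = -979104)
H + (C + 466) = -979104 + (-2206 + 466) = -979104 - 1740 = -980844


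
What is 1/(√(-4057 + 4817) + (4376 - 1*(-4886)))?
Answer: 4631/42891942 - √190/42891942 ≈ 0.00010765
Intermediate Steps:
1/(√(-4057 + 4817) + (4376 - 1*(-4886))) = 1/(√760 + (4376 + 4886)) = 1/(2*√190 + 9262) = 1/(9262 + 2*√190)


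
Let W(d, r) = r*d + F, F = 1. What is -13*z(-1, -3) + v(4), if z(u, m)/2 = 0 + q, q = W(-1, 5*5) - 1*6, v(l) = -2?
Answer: 778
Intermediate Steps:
W(d, r) = 1 + d*r (W(d, r) = r*d + 1 = d*r + 1 = 1 + d*r)
q = -30 (q = (1 - 5*5) - 1*6 = (1 - 1*25) - 6 = (1 - 25) - 6 = -24 - 6 = -30)
z(u, m) = -60 (z(u, m) = 2*(0 - 30) = 2*(-30) = -60)
-13*z(-1, -3) + v(4) = -13*(-60) - 2 = 780 - 2 = 778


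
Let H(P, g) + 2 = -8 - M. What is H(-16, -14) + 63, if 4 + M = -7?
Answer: 64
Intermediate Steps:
M = -11 (M = -4 - 7 = -11)
H(P, g) = 1 (H(P, g) = -2 + (-8 - 1*(-11)) = -2 + (-8 + 11) = -2 + 3 = 1)
H(-16, -14) + 63 = 1 + 63 = 64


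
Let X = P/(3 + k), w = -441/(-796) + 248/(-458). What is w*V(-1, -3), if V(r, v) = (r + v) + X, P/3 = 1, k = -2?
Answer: -2285/182284 ≈ -0.012535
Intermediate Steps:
P = 3 (P = 3*1 = 3)
w = 2285/182284 (w = -441*(-1/796) + 248*(-1/458) = 441/796 - 124/229 = 2285/182284 ≈ 0.012535)
X = 3 (X = 3/(3 - 2) = 3/1 = 1*3 = 3)
V(r, v) = 3 + r + v (V(r, v) = (r + v) + 3 = 3 + r + v)
w*V(-1, -3) = 2285*(3 - 1 - 3)/182284 = (2285/182284)*(-1) = -2285/182284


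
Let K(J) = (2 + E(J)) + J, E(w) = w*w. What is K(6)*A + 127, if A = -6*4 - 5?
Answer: -1149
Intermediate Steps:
E(w) = w**2
A = -29 (A = -24 - 5 = -29)
K(J) = 2 + J + J**2 (K(J) = (2 + J**2) + J = 2 + J + J**2)
K(6)*A + 127 = (2 + 6 + 6**2)*(-29) + 127 = (2 + 6 + 36)*(-29) + 127 = 44*(-29) + 127 = -1276 + 127 = -1149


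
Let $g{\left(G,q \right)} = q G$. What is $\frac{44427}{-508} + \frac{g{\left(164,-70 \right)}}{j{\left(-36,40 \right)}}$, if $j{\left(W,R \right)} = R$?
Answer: $- \frac{190223}{508} \approx -374.45$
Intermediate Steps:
$g{\left(G,q \right)} = G q$
$\frac{44427}{-508} + \frac{g{\left(164,-70 \right)}}{j{\left(-36,40 \right)}} = \frac{44427}{-508} + \frac{164 \left(-70\right)}{40} = 44427 \left(- \frac{1}{508}\right) - 287 = - \frac{44427}{508} - 287 = - \frac{190223}{508}$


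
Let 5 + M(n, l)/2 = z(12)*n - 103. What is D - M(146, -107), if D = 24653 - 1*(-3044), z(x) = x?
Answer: 24409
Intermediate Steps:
M(n, l) = -216 + 24*n (M(n, l) = -10 + 2*(12*n - 103) = -10 + 2*(-103 + 12*n) = -10 + (-206 + 24*n) = -216 + 24*n)
D = 27697 (D = 24653 + 3044 = 27697)
D - M(146, -107) = 27697 - (-216 + 24*146) = 27697 - (-216 + 3504) = 27697 - 1*3288 = 27697 - 3288 = 24409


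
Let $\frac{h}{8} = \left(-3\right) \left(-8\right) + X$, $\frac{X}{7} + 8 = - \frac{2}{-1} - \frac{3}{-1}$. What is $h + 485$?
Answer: $509$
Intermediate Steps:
$X = -21$ ($X = -56 + 7 \left(- \frac{2}{-1} - \frac{3}{-1}\right) = -56 + 7 \left(\left(-2\right) \left(-1\right) - -3\right) = -56 + 7 \left(2 + 3\right) = -56 + 7 \cdot 5 = -56 + 35 = -21$)
$h = 24$ ($h = 8 \left(\left(-3\right) \left(-8\right) - 21\right) = 8 \left(24 - 21\right) = 8 \cdot 3 = 24$)
$h + 485 = 24 + 485 = 509$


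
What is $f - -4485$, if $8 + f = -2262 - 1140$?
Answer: $1075$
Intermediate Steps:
$f = -3410$ ($f = -8 - 3402 = -3410$)
$f - -4485 = -3410 - -4485 = -3410 + 4485 = 1075$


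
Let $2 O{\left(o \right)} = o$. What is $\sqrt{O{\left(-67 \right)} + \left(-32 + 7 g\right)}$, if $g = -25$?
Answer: $\frac{i \sqrt{962}}{2} \approx 15.508 i$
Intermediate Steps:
$O{\left(o \right)} = \frac{o}{2}$
$\sqrt{O{\left(-67 \right)} + \left(-32 + 7 g\right)} = \sqrt{\frac{1}{2} \left(-67\right) + \left(-32 + 7 \left(-25\right)\right)} = \sqrt{- \frac{67}{2} - 207} = \sqrt{- \frac{481}{2}} = \frac{i \sqrt{962}}{2}$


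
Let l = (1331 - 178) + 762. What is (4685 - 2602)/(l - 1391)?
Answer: 2083/524 ≈ 3.9752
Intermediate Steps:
l = 1915 (l = 1153 + 762 = 1915)
(4685 - 2602)/(l - 1391) = (4685 - 2602)/(1915 - 1391) = 2083/524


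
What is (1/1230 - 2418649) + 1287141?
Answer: -1391754839/1230 ≈ -1.1315e+6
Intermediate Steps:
(1/1230 - 2418649) + 1287141 = -2974938269/1230 + 1287141 = -1391754839/1230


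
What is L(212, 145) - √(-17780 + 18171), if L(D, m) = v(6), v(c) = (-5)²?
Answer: 25 - √391 ≈ 5.2263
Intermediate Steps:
v(c) = 25
L(D, m) = 25
L(212, 145) - √(-17780 + 18171) = 25 - √(-17780 + 18171) = 25 - √391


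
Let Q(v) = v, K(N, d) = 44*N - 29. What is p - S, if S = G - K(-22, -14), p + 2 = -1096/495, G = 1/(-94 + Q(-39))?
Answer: -65914438/65835 ≈ -1001.2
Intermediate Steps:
K(N, d) = -29 + 44*N
G = -1/133 (G = 1/(-94 - 39) = 1/(-133) = -1/133 ≈ -0.0075188)
p = -2086/495 (p = -2 - 1096/495 = -2086/495 ≈ -4.2141)
S = 132600/133 (S = -1/133 - (-29 + 44*(-22)) = -1/133 - (-29 - 968) = -1/133 - 1*(-997) = -1/133 + 997 = 132600/133 ≈ 996.99)
p - S = -2086/495 - 1*132600/133 = -2086/495 - 132600/133 = -65914438/65835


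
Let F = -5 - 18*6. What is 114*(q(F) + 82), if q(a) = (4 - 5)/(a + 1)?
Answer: 523545/56 ≈ 9349.0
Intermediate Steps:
F = -113 (F = -5 - 3*36 = -5 - 108 = -113)
q(a) = -1/(1 + a)
114*(q(F) + 82) = 114*(-1/(1 - 113) + 82) = 114*(-1/(-112) + 82) = 114*(-1*(-1/112) + 82) = 114*(1/112 + 82) = 114*(9185/112) = 523545/56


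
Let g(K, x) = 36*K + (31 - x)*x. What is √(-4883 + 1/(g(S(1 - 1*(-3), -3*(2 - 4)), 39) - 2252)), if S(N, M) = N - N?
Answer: I*√8025328333/1282 ≈ 69.878*I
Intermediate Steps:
S(N, M) = 0
g(K, x) = 36*K + x*(31 - x)
√(-4883 + 1/(g(S(1 - 1*(-3), -3*(2 - 4)), 39) - 2252)) = √(-4883 + 1/((-1*39² + 31*39 + 36*0) - 2252)) = √(-4883 + 1/((-1*1521 + 1209 + 0) - 2252)) = √(-4883 + 1/((-1521 + 1209 + 0) - 2252)) = √(-4883 + 1/(-312 - 2252)) = √(-4883 + 1/(-2564)) = √(-4883 - 1/2564) = √(-12520013/2564) = I*√8025328333/1282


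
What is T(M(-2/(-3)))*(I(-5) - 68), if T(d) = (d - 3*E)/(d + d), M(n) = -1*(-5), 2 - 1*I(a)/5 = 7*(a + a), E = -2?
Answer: 1606/5 ≈ 321.20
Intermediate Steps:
I(a) = 10 - 70*a (I(a) = 10 - 35*(a + a) = 10 - 35*2*a = 10 - 70*a)
M(n) = 5
T(d) = (6 + d)/(2*d) (T(d) = (d - 3*(-2))/(d + d) = (d + 6)/((2*d)) = (6 + d)*(1/(2*d)) = (6 + d)/(2*d))
T(M(-2/(-3)))*(I(-5) - 68) = ((½)*(6 + 5)/5)*((10 - 70*(-5)) - 68) = ((½)*(⅕)*11)*((10 + 350) - 68) = 11*(360 - 68)/10 = (11/10)*292 = 1606/5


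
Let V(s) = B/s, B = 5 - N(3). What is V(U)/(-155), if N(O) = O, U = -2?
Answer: 1/155 ≈ 0.0064516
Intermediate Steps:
B = 2 (B = 5 - 1*3 = 5 - 3 = 2)
V(s) = 2/s
V(U)/(-155) = (2/(-2))/(-155) = (2*(-½))*(-1/155) = -1*(-1/155) = 1/155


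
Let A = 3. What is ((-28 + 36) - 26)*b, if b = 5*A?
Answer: -270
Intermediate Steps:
b = 15 (b = 5*3 = 15)
((-28 + 36) - 26)*b = ((-28 + 36) - 26)*15 = (8 - 26)*15 = -18*15 = -270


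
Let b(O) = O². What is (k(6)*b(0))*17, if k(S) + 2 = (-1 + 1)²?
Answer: 0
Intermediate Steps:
k(S) = -2 (k(S) = -2 + (-1 + 1)² = -2 + 0² = -2 + 0 = -2)
(k(6)*b(0))*17 = -2*0²*17 = -2*0*17 = 0*17 = 0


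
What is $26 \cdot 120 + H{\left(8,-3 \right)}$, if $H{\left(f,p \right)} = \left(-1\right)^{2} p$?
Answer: $3117$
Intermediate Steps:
$H{\left(f,p \right)} = p$ ($H{\left(f,p \right)} = 1 p = p$)
$26 \cdot 120 + H{\left(8,-3 \right)} = 26 \cdot 120 - 3 = 3120 - 3 = 3117$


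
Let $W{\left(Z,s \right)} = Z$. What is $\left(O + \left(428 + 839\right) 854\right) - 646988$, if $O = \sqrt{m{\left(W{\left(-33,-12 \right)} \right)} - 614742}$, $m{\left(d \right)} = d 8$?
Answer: $435030 + 3 i \sqrt{68334} \approx 4.3503 \cdot 10^{5} + 784.22 i$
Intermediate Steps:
$m{\left(d \right)} = 8 d$
$O = 3 i \sqrt{68334}$ ($O = \sqrt{8 \left(-33\right) - 614742} = \sqrt{-264 - 614742} = \sqrt{-615006} = 3 i \sqrt{68334} \approx 784.22 i$)
$\left(O + \left(428 + 839\right) 854\right) - 646988 = \left(3 i \sqrt{68334} + \left(428 + 839\right) 854\right) - 646988 = \left(3 i \sqrt{68334} + 1267 \cdot 854\right) - 646988 = \left(3 i \sqrt{68334} + 1082018\right) - 646988 = \left(1082018 + 3 i \sqrt{68334}\right) - 646988 = 435030 + 3 i \sqrt{68334}$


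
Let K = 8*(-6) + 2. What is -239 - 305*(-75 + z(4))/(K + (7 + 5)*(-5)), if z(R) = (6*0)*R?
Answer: -48209/106 ≈ -454.80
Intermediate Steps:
z(R) = 0 (z(R) = 0*R = 0)
K = -46 (K = -48 + 2 = -46)
-239 - 305*(-75 + z(4))/(K + (7 + 5)*(-5)) = -239 - 305*(-75 + 0)/(-46 + (7 + 5)*(-5)) = -239 - (-22875)/(-46 + 12*(-5)) = -239 - (-22875)/(-46 - 60) = -239 - (-22875)/(-106) = -239 - (-22875)*(-1)/106 = -239 - 305*75/106 = -239 - 22875/106 = -48209/106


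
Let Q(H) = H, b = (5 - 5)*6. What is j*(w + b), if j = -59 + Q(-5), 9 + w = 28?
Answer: -1216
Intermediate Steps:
b = 0 (b = 0*6 = 0)
w = 19 (w = -9 + 28 = 19)
j = -64 (j = -59 - 5 = -64)
j*(w + b) = -64*(19 + 0) = -64*19 = -1216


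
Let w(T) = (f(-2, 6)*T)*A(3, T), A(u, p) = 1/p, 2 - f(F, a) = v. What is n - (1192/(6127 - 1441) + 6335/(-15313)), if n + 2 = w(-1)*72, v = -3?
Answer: 12850168879/35878359 ≈ 358.16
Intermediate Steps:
f(F, a) = 5 (f(F, a) = 2 - 1*(-3) = 2 + 3 = 5)
w(T) = 5 (w(T) = (5*T)/T = 5)
n = 358 (n = -2 + 5*72 = -2 + 360 = 358)
n - (1192/(6127 - 1441) + 6335/(-15313)) = 358 - (1192/(6127 - 1441) + 6335/(-15313)) = 358 - (1192/4686 + 6335*(-1/15313)) = 358 - (1192*(1/4686) - 6335/15313) = 358 - (596/2343 - 6335/15313) = 358 - 1*(-5716357/35878359) = 358 + 5716357/35878359 = 12850168879/35878359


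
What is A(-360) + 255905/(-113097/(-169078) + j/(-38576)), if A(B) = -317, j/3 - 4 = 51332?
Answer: -412395223316/5333793 ≈ -77318.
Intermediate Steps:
j = 154008 (j = 12 + 3*51332 = 12 + 153996 = 154008)
A(-360) + 255905/(-113097/(-169078) + j/(-38576)) = -317 + 255905/(-113097/(-169078) + 154008/(-38576)) = -317 + 255905/(-113097*(-1/169078) + 154008*(-1/38576)) = -317 + 255905/(113097/169078 - 19251/4822) = -317 + 255905/(-677391711/203823529) = -317 + 255905*(-203823529/677391711) = -317 - 410704410935/5333793 = -412395223316/5333793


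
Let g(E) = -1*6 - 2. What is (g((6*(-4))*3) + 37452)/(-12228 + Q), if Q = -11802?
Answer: -18722/12015 ≈ -1.5582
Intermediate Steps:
g(E) = -8 (g(E) = -6 - 2 = -8)
(g((6*(-4))*3) + 37452)/(-12228 + Q) = (-8 + 37452)/(-12228 - 11802) = 37444/(-24030) = 37444*(-1/24030) = -18722/12015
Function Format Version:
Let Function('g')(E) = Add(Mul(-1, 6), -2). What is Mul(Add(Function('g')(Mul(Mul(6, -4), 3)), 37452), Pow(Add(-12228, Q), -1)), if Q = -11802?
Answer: Rational(-18722, 12015) ≈ -1.5582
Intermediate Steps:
Function('g')(E) = -8 (Function('g')(E) = Add(-6, -2) = -8)
Mul(Add(Function('g')(Mul(Mul(6, -4), 3)), 37452), Pow(Add(-12228, Q), -1)) = Mul(Add(-8, 37452), Pow(Add(-12228, -11802), -1)) = Mul(37444, Pow(-24030, -1)) = Mul(37444, Rational(-1, 24030)) = Rational(-18722, 12015)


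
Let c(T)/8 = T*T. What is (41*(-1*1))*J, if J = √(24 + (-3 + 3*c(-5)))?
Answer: -123*√69 ≈ -1021.7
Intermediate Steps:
c(T) = 8*T² (c(T) = 8*(T*T) = 8*T²)
J = 3*√69 (J = √(24 + (-3 + 3*(8*(-5)²))) = √(24 + (-3 + 3*(8*25))) = √(24 + (-3 + 3*200)) = √(24 + (-3 + 600)) = √(24 + 597) = √621 = 3*√69 ≈ 24.920)
(41*(-1*1))*J = (41*(-1*1))*(3*√69) = (41*(-1))*(3*√69) = -123*√69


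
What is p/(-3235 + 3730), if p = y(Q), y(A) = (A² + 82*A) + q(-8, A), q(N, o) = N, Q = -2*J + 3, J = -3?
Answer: 811/495 ≈ 1.6384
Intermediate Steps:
Q = 9 (Q = -2*(-3) + 3 = 6 + 3 = 9)
y(A) = -8 + A² + 82*A (y(A) = (A² + 82*A) - 8 = -8 + A² + 82*A)
p = 811 (p = -8 + 9² + 82*9 = -8 + 81 + 738 = 811)
p/(-3235 + 3730) = 811/(-3235 + 3730) = 811/495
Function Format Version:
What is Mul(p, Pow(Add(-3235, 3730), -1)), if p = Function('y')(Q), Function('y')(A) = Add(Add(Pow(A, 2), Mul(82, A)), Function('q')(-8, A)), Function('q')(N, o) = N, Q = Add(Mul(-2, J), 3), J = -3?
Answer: Rational(811, 495) ≈ 1.6384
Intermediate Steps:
Q = 9 (Q = Add(Mul(-2, -3), 3) = Add(6, 3) = 9)
Function('y')(A) = Add(-8, Pow(A, 2), Mul(82, A)) (Function('y')(A) = Add(Add(Pow(A, 2), Mul(82, A)), -8) = Add(-8, Pow(A, 2), Mul(82, A)))
p = 811 (p = Add(-8, Pow(9, 2), Mul(82, 9)) = Add(-8, 81, 738) = 811)
Mul(p, Pow(Add(-3235, 3730), -1)) = Mul(811, Pow(Add(-3235, 3730), -1)) = Mul(811, Pow(495, -1)) = Mul(811, Rational(1, 495)) = Rational(811, 495)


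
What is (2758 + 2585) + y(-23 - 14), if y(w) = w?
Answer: 5306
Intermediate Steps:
(2758 + 2585) + y(-23 - 14) = (2758 + 2585) + (-23 - 14) = 5343 - 37 = 5306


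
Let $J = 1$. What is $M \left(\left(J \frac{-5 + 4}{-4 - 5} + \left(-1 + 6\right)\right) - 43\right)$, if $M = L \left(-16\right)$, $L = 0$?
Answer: $0$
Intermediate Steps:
$M = 0$ ($M = 0 \left(-16\right) = 0$)
$M \left(\left(J \frac{-5 + 4}{-4 - 5} + \left(-1 + 6\right)\right) - 43\right) = 0 \left(\left(1 \frac{-5 + 4}{-4 - 5} + \left(-1 + 6\right)\right) - 43\right) = 0 \left(\left(1 \left(- \frac{1}{-9}\right) + 5\right) - 43\right) = 0 \left(\left(1 \left(\left(-1\right) \left(- \frac{1}{9}\right)\right) + 5\right) - 43\right) = 0 \left(\left(1 \cdot \frac{1}{9} + 5\right) - 43\right) = 0 \left(\left(\frac{1}{9} + 5\right) - 43\right) = 0 \left(\frac{46}{9} - 43\right) = 0 \left(- \frac{341}{9}\right) = 0$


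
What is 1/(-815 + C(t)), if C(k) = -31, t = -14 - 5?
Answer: -1/846 ≈ -0.0011820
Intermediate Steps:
t = -19
1/(-815 + C(t)) = 1/(-815 - 31) = 1/(-846) = -1/846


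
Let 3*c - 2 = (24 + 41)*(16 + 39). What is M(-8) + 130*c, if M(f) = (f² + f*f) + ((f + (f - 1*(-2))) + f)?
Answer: 465328/3 ≈ 1.5511e+5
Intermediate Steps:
c = 3577/3 (c = ⅔ + ((24 + 41)*(16 + 39))/3 = ⅔ + (65*55)/3 = ⅔ + (⅓)*3575 = ⅔ + 3575/3 = 3577/3 ≈ 1192.3)
M(f) = 2 + 2*f² + 3*f (M(f) = (f² + f²) + ((f + (f + 2)) + f) = 2*f² + ((f + (2 + f)) + f) = 2*f² + ((2 + 2*f) + f) = 2*f² + (2 + 3*f) = 2 + 2*f² + 3*f)
M(-8) + 130*c = (2 + 2*(-8)² + 3*(-8)) + 130*(3577/3) = (2 + 2*64 - 24) + 465010/3 = (2 + 128 - 24) + 465010/3 = 106 + 465010/3 = 465328/3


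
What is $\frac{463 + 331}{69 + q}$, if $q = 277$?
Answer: $\frac{397}{173} \approx 2.2948$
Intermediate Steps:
$\frac{463 + 331}{69 + q} = \frac{463 + 331}{69 + 277} = \frac{794}{346} = 794 \cdot \frac{1}{346} = \frac{397}{173}$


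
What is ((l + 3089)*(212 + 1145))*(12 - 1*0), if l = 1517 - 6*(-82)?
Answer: 83015832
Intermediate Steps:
l = 2009 (l = 1517 - 1*(-492) = 1517 + 492 = 2009)
((l + 3089)*(212 + 1145))*(12 - 1*0) = ((2009 + 3089)*(212 + 1145))*(12 - 1*0) = (5098*1357)*(12 + 0) = 6917986*12 = 83015832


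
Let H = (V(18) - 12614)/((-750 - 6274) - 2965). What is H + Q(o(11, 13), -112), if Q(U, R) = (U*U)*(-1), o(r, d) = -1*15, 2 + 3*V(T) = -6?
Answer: -6704725/29967 ≈ -223.74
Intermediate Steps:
V(T) = -8/3 (V(T) = -2/3 + (1/3)*(-6) = -2/3 - 2 = -8/3)
o(r, d) = -15
H = 37850/29967 (H = (-8/3 - 12614)/((-750 - 6274) - 2965) = -37850/(3*(-7024 - 2965)) = -37850/3/(-9989) = -37850/3*(-1/9989) = 37850/29967 ≈ 1.2631)
Q(U, R) = -U**2 (Q(U, R) = U**2*(-1) = -U**2)
H + Q(o(11, 13), -112) = 37850/29967 - 1*(-15)**2 = 37850/29967 - 1*225 = 37850/29967 - 225 = -6704725/29967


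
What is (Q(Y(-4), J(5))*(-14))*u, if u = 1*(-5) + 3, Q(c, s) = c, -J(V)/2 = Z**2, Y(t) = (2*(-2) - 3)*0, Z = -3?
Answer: 0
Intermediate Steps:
Y(t) = 0 (Y(t) = (-4 - 3)*0 = -7*0 = 0)
J(V) = -18 (J(V) = -2*(-3)**2 = -2*9 = -18)
u = -2 (u = -5 + 3 = -2)
(Q(Y(-4), J(5))*(-14))*u = (0*(-14))*(-2) = 0*(-2) = 0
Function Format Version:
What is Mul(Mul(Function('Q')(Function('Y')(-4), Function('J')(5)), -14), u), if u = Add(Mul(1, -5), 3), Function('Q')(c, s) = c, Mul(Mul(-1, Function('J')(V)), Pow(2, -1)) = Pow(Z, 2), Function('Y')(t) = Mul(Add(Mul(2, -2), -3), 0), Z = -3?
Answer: 0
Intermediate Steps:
Function('Y')(t) = 0 (Function('Y')(t) = Mul(Add(-4, -3), 0) = Mul(-7, 0) = 0)
Function('J')(V) = -18 (Function('J')(V) = Mul(-2, Pow(-3, 2)) = Mul(-2, 9) = -18)
u = -2 (u = Add(-5, 3) = -2)
Mul(Mul(Function('Q')(Function('Y')(-4), Function('J')(5)), -14), u) = Mul(Mul(0, -14), -2) = Mul(0, -2) = 0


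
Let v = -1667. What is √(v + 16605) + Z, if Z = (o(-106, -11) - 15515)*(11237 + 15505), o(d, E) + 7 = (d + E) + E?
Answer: -418512300 + √14938 ≈ -4.1851e+8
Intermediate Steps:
o(d, E) = -7 + d + 2*E (o(d, E) = -7 + ((d + E) + E) = -7 + ((E + d) + E) = -7 + (d + 2*E) = -7 + d + 2*E)
Z = -418512300 (Z = ((-7 - 106 + 2*(-11)) - 15515)*(11237 + 15505) = ((-7 - 106 - 22) - 15515)*26742 = (-135 - 15515)*26742 = -15650*26742 = -418512300)
√(v + 16605) + Z = √(-1667 + 16605) - 418512300 = √14938 - 418512300 = -418512300 + √14938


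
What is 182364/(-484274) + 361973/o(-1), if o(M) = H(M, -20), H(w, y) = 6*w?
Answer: -12521086199/207546 ≈ -60329.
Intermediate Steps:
o(M) = 6*M
182364/(-484274) + 361973/o(-1) = 182364/(-484274) + 361973/((6*(-1))) = 182364*(-1/484274) + 361973/(-6) = -13026/34591 + 361973*(-1/6) = -13026/34591 - 361973/6 = -12521086199/207546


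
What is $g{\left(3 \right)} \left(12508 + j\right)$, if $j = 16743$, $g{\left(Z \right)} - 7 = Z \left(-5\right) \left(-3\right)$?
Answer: $1521052$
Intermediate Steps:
$g{\left(Z \right)} = 7 + 15 Z$ ($g{\left(Z \right)} = 7 + Z \left(-5\right) \left(-3\right) = 7 + - 5 Z \left(-3\right) = 7 + 15 Z$)
$g{\left(3 \right)} \left(12508 + j\right) = \left(7 + 15 \cdot 3\right) \left(12508 + 16743\right) = \left(7 + 45\right) 29251 = 52 \cdot 29251 = 1521052$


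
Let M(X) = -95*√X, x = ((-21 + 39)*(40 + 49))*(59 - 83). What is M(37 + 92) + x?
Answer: -38448 - 95*√129 ≈ -39527.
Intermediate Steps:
x = -38448 (x = (18*89)*(-24) = 1602*(-24) = -38448)
M(37 + 92) + x = -95*√(37 + 92) - 38448 = -95*√129 - 38448 = -38448 - 95*√129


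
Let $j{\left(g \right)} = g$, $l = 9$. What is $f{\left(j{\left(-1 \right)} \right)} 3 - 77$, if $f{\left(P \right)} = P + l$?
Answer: $-53$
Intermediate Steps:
$f{\left(P \right)} = 9 + P$ ($f{\left(P \right)} = P + 9 = 9 + P$)
$f{\left(j{\left(-1 \right)} \right)} 3 - 77 = \left(9 - 1\right) 3 - 77 = 8 \cdot 3 - 77 = 24 - 77 = -53$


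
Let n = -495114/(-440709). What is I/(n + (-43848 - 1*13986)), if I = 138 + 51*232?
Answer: -879214455/4247911532 ≈ -0.20698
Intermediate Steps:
n = 165038/146903 (n = -495114*(-1/440709) = 165038/146903 ≈ 1.1234)
I = 11970 (I = 138 + 11832 = 11970)
I/(n + (-43848 - 1*13986)) = 11970/(165038/146903 + (-43848 - 1*13986)) = 11970/(165038/146903 + (-43848 - 13986)) = 11970/(165038/146903 - 57834) = 11970/(-8495823064/146903) = 11970*(-146903/8495823064) = -879214455/4247911532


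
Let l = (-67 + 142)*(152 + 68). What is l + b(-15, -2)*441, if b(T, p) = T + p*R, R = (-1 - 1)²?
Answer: 6357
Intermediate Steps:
R = 4 (R = (-2)² = 4)
b(T, p) = T + 4*p (b(T, p) = T + p*4 = T + 4*p)
l = 16500 (l = 75*220 = 16500)
l + b(-15, -2)*441 = 16500 + (-15 + 4*(-2))*441 = 16500 + (-15 - 8)*441 = 16500 - 23*441 = 16500 - 10143 = 6357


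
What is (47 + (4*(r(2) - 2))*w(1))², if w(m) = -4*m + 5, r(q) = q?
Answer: 2209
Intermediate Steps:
w(m) = 5 - 4*m
(47 + (4*(r(2) - 2))*w(1))² = (47 + (4*(2 - 2))*(5 - 4*1))² = (47 + (4*0)*(5 - 4))² = (47 + 0*1)² = (47 + 0)² = 47² = 2209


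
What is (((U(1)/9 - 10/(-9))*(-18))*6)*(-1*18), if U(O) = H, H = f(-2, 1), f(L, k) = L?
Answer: 1728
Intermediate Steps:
H = -2
U(O) = -2
(((U(1)/9 - 10/(-9))*(-18))*6)*(-1*18) = (((-2/9 - 10/(-9))*(-18))*6)*(-1*18) = (((-2*1/9 - 10*(-1/9))*(-18))*6)*(-18) = (((-2/9 + 10/9)*(-18))*6)*(-18) = (((8/9)*(-18))*6)*(-18) = -16*6*(-18) = -96*(-18) = 1728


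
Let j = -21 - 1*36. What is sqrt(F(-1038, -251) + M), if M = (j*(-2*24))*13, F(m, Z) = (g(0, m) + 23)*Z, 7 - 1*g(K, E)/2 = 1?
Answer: sqrt(26783) ≈ 163.66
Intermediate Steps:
g(K, E) = 12 (g(K, E) = 14 - 2*1 = 14 - 2 = 12)
F(m, Z) = 35*Z (F(m, Z) = (12 + 23)*Z = 35*Z)
j = -57 (j = -21 - 36 = -57)
M = 35568 (M = -(-114)*24*13 = -57*(-48)*13 = 2736*13 = 35568)
sqrt(F(-1038, -251) + M) = sqrt(35*(-251) + 35568) = sqrt(-8785 + 35568) = sqrt(26783)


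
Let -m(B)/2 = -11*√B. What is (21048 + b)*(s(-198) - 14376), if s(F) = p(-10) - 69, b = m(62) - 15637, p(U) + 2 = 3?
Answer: -78156484 - 317768*√62 ≈ -8.0659e+7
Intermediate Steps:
m(B) = 22*√B (m(B) = -(-22)*√B = 22*√B)
p(U) = 1 (p(U) = -2 + 3 = 1)
b = -15637 + 22*√62 (b = 22*√62 - 15637 = -15637 + 22*√62 ≈ -15464.)
s(F) = -68 (s(F) = 1 - 69 = -68)
(21048 + b)*(s(-198) - 14376) = (21048 + (-15637 + 22*√62))*(-68 - 14376) = (5411 + 22*√62)*(-14444) = -78156484 - 317768*√62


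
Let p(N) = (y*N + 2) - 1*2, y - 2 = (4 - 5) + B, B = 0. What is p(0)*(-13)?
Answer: 0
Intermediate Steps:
y = 1 (y = 2 + ((4 - 5) + 0) = 2 + (-1 + 0) = 2 - 1 = 1)
p(N) = N (p(N) = (1*N + 2) - 1*2 = (N + 2) - 2 = (2 + N) - 2 = N)
p(0)*(-13) = 0*(-13) = 0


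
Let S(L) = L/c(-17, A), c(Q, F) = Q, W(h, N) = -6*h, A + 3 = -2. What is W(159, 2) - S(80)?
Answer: -16138/17 ≈ -949.29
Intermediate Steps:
A = -5 (A = -3 - 2 = -5)
S(L) = -L/17 (S(L) = L/(-17) = L*(-1/17) = -L/17)
W(159, 2) - S(80) = -6*159 - (-1)*80/17 = -954 - 1*(-80/17) = -954 + 80/17 = -16138/17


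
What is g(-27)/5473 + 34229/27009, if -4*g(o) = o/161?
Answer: 120644673391/95196245508 ≈ 1.2673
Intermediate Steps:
g(o) = -o/644 (g(o) = -o/(4*161) = -o/644)
g(-27)/5473 + 34229/27009 = -1/644*(-27)/5473 + 34229/27009 = (27/644)*(1/5473) + 34229*(1/27009) = 27/3524612 + 34229/27009 = 120644673391/95196245508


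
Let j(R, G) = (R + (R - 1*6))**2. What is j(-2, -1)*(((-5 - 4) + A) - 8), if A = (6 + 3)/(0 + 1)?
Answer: -800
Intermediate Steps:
A = 9 (A = 9/1 = 9*1 = 9)
j(R, G) = (-6 + 2*R)**2 (j(R, G) = (R + (R - 6))**2 = (R + (-6 + R))**2 = (-6 + 2*R)**2)
j(-2, -1)*(((-5 - 4) + A) - 8) = (4*(-3 - 2)**2)*(((-5 - 4) + 9) - 8) = (4*(-5)**2)*((-9 + 9) - 8) = (4*25)*(0 - 8) = 100*(-8) = -800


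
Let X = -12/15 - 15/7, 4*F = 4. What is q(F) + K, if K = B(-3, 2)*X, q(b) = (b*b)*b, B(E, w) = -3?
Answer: 344/35 ≈ 9.8286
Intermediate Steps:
F = 1 (F = (¼)*4 = 1)
q(b) = b³ (q(b) = b²*b = b³)
X = -103/35 (X = -12*1/15 - 15*⅐ = -⅘ - 15/7 = -103/35 ≈ -2.9429)
K = 309/35 (K = -3*(-103/35) = 309/35 ≈ 8.8286)
q(F) + K = 1³ + 309/35 = 1 + 309/35 = 344/35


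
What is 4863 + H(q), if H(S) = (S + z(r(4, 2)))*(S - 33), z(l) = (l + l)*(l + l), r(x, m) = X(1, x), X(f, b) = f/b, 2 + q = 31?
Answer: 4746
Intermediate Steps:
q = 29 (q = -2 + 31 = 29)
r(x, m) = 1/x
z(l) = 4*l² (z(l) = (2*l)*(2*l) = 4*l²)
H(S) = (-33 + S)*(¼ + S) (H(S) = (S + 4*(1/4)²)*(S - 33) = (S + 4*(¼)²)*(-33 + S) = (S + 4*(1/16))*(-33 + S) = (S + ¼)*(-33 + S) = (¼ + S)*(-33 + S) = (-33 + S)*(¼ + S))
4863 + H(q) = 4863 + (-33/4 + 29² - 131/4*29) = 4863 + (-33/4 + 841 - 3799/4) = 4863 - 117 = 4746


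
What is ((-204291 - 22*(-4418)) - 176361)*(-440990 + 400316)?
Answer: 11529289344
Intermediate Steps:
((-204291 - 22*(-4418)) - 176361)*(-440990 + 400316) = ((-204291 + 97196) - 176361)*(-40674) = (-107095 - 176361)*(-40674) = -283456*(-40674) = 11529289344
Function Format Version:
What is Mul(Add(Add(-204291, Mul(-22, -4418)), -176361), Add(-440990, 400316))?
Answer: 11529289344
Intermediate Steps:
Mul(Add(Add(-204291, Mul(-22, -4418)), -176361), Add(-440990, 400316)) = Mul(Add(Add(-204291, 97196), -176361), -40674) = Mul(Add(-107095, -176361), -40674) = Mul(-283456, -40674) = 11529289344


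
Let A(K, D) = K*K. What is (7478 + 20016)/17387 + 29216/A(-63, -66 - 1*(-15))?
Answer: 617102278/69009003 ≈ 8.9423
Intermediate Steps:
A(K, D) = K²
(7478 + 20016)/17387 + 29216/A(-63, -66 - 1*(-15)) = (7478 + 20016)/17387 + 29216/((-63)²) = 27494*(1/17387) + 29216/3969 = 27494/17387 + 29216*(1/3969) = 27494/17387 + 29216/3969 = 617102278/69009003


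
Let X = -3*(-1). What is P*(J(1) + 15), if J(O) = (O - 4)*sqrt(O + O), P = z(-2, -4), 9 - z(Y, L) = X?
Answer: 90 - 18*sqrt(2) ≈ 64.544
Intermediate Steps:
X = 3
z(Y, L) = 6 (z(Y, L) = 9 - 1*3 = 9 - 3 = 6)
P = 6
J(O) = sqrt(2)*sqrt(O)*(-4 + O) (J(O) = (-4 + O)*sqrt(2*O) = (-4 + O)*(sqrt(2)*sqrt(O)) = sqrt(2)*sqrt(O)*(-4 + O))
P*(J(1) + 15) = 6*(sqrt(2)*sqrt(1)*(-4 + 1) + 15) = 6*(sqrt(2)*1*(-3) + 15) = 6*(-3*sqrt(2) + 15) = 6*(15 - 3*sqrt(2)) = 90 - 18*sqrt(2)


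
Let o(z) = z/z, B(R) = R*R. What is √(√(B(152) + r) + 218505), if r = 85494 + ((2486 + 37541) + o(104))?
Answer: √(218505 + 3*√16514) ≈ 467.86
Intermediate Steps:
B(R) = R²
o(z) = 1
r = 125522 (r = 85494 + ((2486 + 37541) + 1) = 85494 + (40027 + 1) = 85494 + 40028 = 125522)
√(√(B(152) + r) + 218505) = √(√(152² + 125522) + 218505) = √(√(23104 + 125522) + 218505) = √(√148626 + 218505) = √(3*√16514 + 218505) = √(218505 + 3*√16514)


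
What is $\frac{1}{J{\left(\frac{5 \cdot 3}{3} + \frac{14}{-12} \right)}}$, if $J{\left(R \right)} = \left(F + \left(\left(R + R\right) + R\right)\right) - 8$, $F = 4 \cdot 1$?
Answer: $\frac{2}{15} \approx 0.13333$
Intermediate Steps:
$F = 4$
$J{\left(R \right)} = -4 + 3 R$ ($J{\left(R \right)} = \left(4 + \left(\left(R + R\right) + R\right)\right) - 8 = \left(4 + \left(2 R + R\right)\right) - 8 = \left(4 + 3 R\right) - 8 = -4 + 3 R$)
$\frac{1}{J{\left(\frac{5 \cdot 3}{3} + \frac{14}{-12} \right)}} = \frac{1}{-4 + 3 \left(\frac{5 \cdot 3}{3} + \frac{14}{-12}\right)} = \frac{1}{-4 + 3 \left(15 \cdot \frac{1}{3} + 14 \left(- \frac{1}{12}\right)\right)} = \frac{1}{-4 + 3 \left(5 - \frac{7}{6}\right)} = \frac{1}{-4 + 3 \cdot \frac{23}{6}} = \frac{1}{-4 + \frac{23}{2}} = \frac{1}{\frac{15}{2}} = \frac{2}{15}$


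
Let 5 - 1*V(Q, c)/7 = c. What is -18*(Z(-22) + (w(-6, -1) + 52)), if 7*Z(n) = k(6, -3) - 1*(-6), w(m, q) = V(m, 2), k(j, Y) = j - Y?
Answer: -9468/7 ≈ -1352.6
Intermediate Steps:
V(Q, c) = 35 - 7*c
w(m, q) = 21 (w(m, q) = 35 - 7*2 = 35 - 14 = 21)
Z(n) = 15/7 (Z(n) = ((6 - 1*(-3)) - 1*(-6))/7 = ((6 + 3) + 6)/7 = (9 + 6)/7 = (1/7)*15 = 15/7)
-18*(Z(-22) + (w(-6, -1) + 52)) = -18*(15/7 + (21 + 52)) = -18*(15/7 + 73) = -18*526/7 = -9468/7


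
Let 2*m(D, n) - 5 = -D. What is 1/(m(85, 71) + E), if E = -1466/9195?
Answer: -9195/369266 ≈ -0.024901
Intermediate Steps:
E = -1466/9195 (E = -1466*1/9195 = -1466/9195 ≈ -0.15943)
m(D, n) = 5/2 - D/2 (m(D, n) = 5/2 + (-D)/2 = 5/2 - D/2)
1/(m(85, 71) + E) = 1/((5/2 - 1/2*85) - 1466/9195) = 1/((5/2 - 85/2) - 1466/9195) = 1/(-40 - 1466/9195) = 1/(-369266/9195) = -9195/369266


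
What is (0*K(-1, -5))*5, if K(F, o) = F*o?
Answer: 0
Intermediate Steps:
(0*K(-1, -5))*5 = (0*(-1*(-5)))*5 = (0*5)*5 = 0*5 = 0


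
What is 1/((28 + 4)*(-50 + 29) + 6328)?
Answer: 1/5656 ≈ 0.00017680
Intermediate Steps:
1/((28 + 4)*(-50 + 29) + 6328) = 1/(32*(-21) + 6328) = 1/(-672 + 6328) = 1/5656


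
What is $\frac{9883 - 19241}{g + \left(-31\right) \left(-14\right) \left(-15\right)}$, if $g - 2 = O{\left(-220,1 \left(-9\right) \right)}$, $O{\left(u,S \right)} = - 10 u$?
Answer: $\frac{4679}{2154} \approx 2.1722$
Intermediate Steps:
$g = 2202$ ($g = 2 - -2200 = 2 + 2200 = 2202$)
$\frac{9883 - 19241}{g + \left(-31\right) \left(-14\right) \left(-15\right)} = \frac{9883 - 19241}{2202 + \left(-31\right) \left(-14\right) \left(-15\right)} = - \frac{9358}{2202 + 434 \left(-15\right)} = - \frac{9358}{2202 - 6510} = - \frac{9358}{-4308} = \left(-9358\right) \left(- \frac{1}{4308}\right) = \frac{4679}{2154}$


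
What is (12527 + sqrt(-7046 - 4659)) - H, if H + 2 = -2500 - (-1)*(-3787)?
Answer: 18816 + I*sqrt(11705) ≈ 18816.0 + 108.19*I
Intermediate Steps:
H = -6289 (H = -2 + (-2500 - (-1)*(-3787)) = -2 + (-2500 - 1*3787) = -2 + (-2500 - 3787) = -2 - 6287 = -6289)
(12527 + sqrt(-7046 - 4659)) - H = (12527 + sqrt(-7046 - 4659)) - 1*(-6289) = (12527 + sqrt(-11705)) + 6289 = (12527 + I*sqrt(11705)) + 6289 = 18816 + I*sqrt(11705)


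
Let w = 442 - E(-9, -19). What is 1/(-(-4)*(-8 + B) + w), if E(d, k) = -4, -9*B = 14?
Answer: 9/3670 ≈ 0.0024523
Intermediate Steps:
B = -14/9 (B = -⅑*14 = -14/9 ≈ -1.5556)
w = 446 (w = 442 - 1*(-4) = 442 + 4 = 446)
1/(-(-4)*(-8 + B) + w) = 1/(-(-4)*(-8 - 14/9) + 446) = 1/(-(-4)*(-86)/9 + 446) = 1/(-1*344/9 + 446) = 1/(-344/9 + 446) = 1/(3670/9) = 9/3670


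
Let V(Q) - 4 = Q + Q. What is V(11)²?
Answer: 676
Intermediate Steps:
V(Q) = 4 + 2*Q (V(Q) = 4 + (Q + Q) = 4 + 2*Q)
V(11)² = (4 + 2*11)² = (4 + 22)² = 26² = 676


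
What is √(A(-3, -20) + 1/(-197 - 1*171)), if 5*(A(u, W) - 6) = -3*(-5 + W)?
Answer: √177721/92 ≈ 4.5823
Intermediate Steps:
A(u, W) = 9 - 3*W/5 (A(u, W) = 6 + (-3*(-5 + W))/5 = 6 + (15 - 3*W)/5 = 6 + (3 - 3*W/5) = 9 - 3*W/5)
√(A(-3, -20) + 1/(-197 - 1*171)) = √((9 - ⅗*(-20)) + 1/(-197 - 1*171)) = √((9 + 12) + 1/(-197 - 171)) = √(21 + 1/(-368)) = √(21 + 1*(-1/368)) = √(21 - 1/368) = √(7727/368) = √177721/92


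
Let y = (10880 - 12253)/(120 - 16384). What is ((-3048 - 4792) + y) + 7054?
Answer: -12782131/16264 ≈ -785.92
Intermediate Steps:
y = 1373/16264 (y = -1373/(-16264) = -1373*(-1/16264) = 1373/16264 ≈ 0.084420)
((-3048 - 4792) + y) + 7054 = ((-3048 - 4792) + 1373/16264) + 7054 = (-7840 + 1373/16264) + 7054 = -127508387/16264 + 7054 = -12782131/16264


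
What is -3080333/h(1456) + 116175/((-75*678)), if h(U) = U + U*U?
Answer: -57175553/15301104 ≈ -3.7367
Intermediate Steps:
h(U) = U + U²
-3080333/h(1456) + 116175/((-75*678)) = -3080333*1/(1456*(1 + 1456)) + 116175/((-75*678)) = -3080333/(1456*1457) + 116175/(-50850) = -3080333/2121392 + 116175*(-1/50850) = -3080333*1/2121392 - 1549/678 = -65539/45136 - 1549/678 = -57175553/15301104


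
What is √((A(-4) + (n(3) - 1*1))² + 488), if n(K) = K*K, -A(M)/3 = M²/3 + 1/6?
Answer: 3*√249/2 ≈ 23.670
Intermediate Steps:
A(M) = -½ - M² (A(M) = -3*(M²/3 + 1/6) = -3*(M²*(⅓) + 1*(⅙)) = -3*(M²/3 + ⅙) = -3*(⅙ + M²/3) = -½ - M²)
n(K) = K²
√((A(-4) + (n(3) - 1*1))² + 488) = √(((-½ - 1*(-4)²) + (3² - 1*1))² + 488) = √(((-½ - 1*16) + (9 - 1))² + 488) = √(((-½ - 16) + 8)² + 488) = √((-33/2 + 8)² + 488) = √((-17/2)² + 488) = √(289/4 + 488) = √(2241/4) = 3*√249/2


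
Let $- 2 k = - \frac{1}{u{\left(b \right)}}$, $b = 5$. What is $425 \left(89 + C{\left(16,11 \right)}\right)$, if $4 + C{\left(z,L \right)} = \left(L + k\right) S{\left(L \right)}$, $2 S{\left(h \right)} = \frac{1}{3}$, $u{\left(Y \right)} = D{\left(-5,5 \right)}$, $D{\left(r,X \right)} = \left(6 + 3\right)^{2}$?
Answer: $\frac{35871275}{972} \approx 36905.0$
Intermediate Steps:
$D{\left(r,X \right)} = 81$ ($D{\left(r,X \right)} = 9^{2} = 81$)
$u{\left(Y \right)} = 81$
$S{\left(h \right)} = \frac{1}{6}$ ($S{\left(h \right)} = \frac{1}{2 \cdot 3} = \frac{1}{2} \cdot \frac{1}{3} = \frac{1}{6}$)
$k = \frac{1}{162}$ ($k = - \frac{\left(-1\right) \frac{1}{81}}{2} = \left(- \frac{1}{2}\right) \left(- \frac{1}{81}\right) = \frac{1}{162} \approx 0.0061728$)
$C{\left(z,L \right)} = - \frac{3887}{972} + \frac{L}{6}$ ($C{\left(z,L \right)} = -4 + \left(L + \frac{1}{162}\right) \frac{1}{6} = -4 + \left(\frac{1}{162} + L\right) \frac{1}{6} = -4 + \left(\frac{1}{972} + \frac{L}{6}\right) = - \frac{3887}{972} + \frac{L}{6}$)
$425 \left(89 + C{\left(16,11 \right)}\right) = 425 \left(89 + \left(- \frac{3887}{972} + \frac{1}{6} \cdot 11\right)\right) = 425 \left(89 + \left(- \frac{3887}{972} + \frac{11}{6}\right)\right) = 425 \left(89 - \frac{2105}{972}\right) = 425 \cdot \frac{84403}{972} = \frac{35871275}{972}$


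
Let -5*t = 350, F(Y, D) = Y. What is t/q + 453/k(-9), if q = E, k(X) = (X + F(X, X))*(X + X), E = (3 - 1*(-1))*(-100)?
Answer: 1699/1080 ≈ 1.5731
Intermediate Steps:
E = -400 (E = (3 + 1)*(-100) = 4*(-100) = -400)
t = -70 (t = -1/5*350 = -70)
k(X) = 4*X**2 (k(X) = (X + X)*(X + X) = (2*X)*(2*X) = 4*X**2)
q = -400
t/q + 453/k(-9) = -70/(-400) + 453/((4*(-9)**2)) = -70*(-1/400) + 453/((4*81)) = 7/40 + 453/324 = 7/40 + 453*(1/324) = 7/40 + 151/108 = 1699/1080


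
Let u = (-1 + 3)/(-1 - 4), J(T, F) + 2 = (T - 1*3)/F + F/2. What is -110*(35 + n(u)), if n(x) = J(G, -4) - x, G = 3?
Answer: -3454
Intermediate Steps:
J(T, F) = -2 + F/2 + (-3 + T)/F (J(T, F) = -2 + ((T - 1*3)/F + F/2) = -2 + ((T - 3)/F + F*(½)) = -2 + ((-3 + T)/F + F/2) = -2 + (F/2 + (-3 + T)/F) = -2 + F/2 + (-3 + T)/F)
u = -⅖ (u = 2/(-5) = 2*(-⅕) = -⅖ ≈ -0.40000)
n(x) = -4 - x (n(x) = (-3 + 3 + (½)*(-4)*(-4 - 4))/(-4) - x = -(-3 + 3 + (½)*(-4)*(-8))/4 - x = -(-3 + 3 + 16)/4 - x = -¼*16 - x = -4 - x)
-110*(35 + n(u)) = -110*(35 + (-4 - 1*(-⅖))) = -110*(35 + (-4 + ⅖)) = -110*(35 - 18/5) = -110*157/5 = -3454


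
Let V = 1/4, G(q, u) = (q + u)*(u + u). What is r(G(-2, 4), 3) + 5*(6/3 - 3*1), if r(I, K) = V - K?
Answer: -31/4 ≈ -7.7500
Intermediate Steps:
G(q, u) = 2*u*(q + u) (G(q, u) = (q + u)*(2*u) = 2*u*(q + u))
V = ¼ (V = 1*(¼) = ¼ ≈ 0.25000)
r(I, K) = ¼ - K
r(G(-2, 4), 3) + 5*(6/3 - 3*1) = (¼ - 1*3) + 5*(6/3 - 3*1) = (¼ - 3) + 5*(6*(⅓) - 3) = -11/4 + 5*(2 - 3) = -11/4 + 5*(-1) = -11/4 - 5 = -31/4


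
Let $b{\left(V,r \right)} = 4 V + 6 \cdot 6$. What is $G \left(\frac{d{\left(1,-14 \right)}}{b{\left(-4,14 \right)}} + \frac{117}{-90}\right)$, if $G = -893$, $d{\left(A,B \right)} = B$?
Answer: $1786$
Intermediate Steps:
$b{\left(V,r \right)} = 36 + 4 V$ ($b{\left(V,r \right)} = 4 V + 36 = 36 + 4 V$)
$G \left(\frac{d{\left(1,-14 \right)}}{b{\left(-4,14 \right)}} + \frac{117}{-90}\right) = - 893 \left(- \frac{14}{36 + 4 \left(-4\right)} + \frac{117}{-90}\right) = - 893 \left(- \frac{14}{36 - 16} + 117 \left(- \frac{1}{90}\right)\right) = - 893 \left(- \frac{14}{20} - \frac{13}{10}\right) = - 893 \left(\left(-14\right) \frac{1}{20} - \frac{13}{10}\right) = - 893 \left(- \frac{7}{10} - \frac{13}{10}\right) = \left(-893\right) \left(-2\right) = 1786$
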